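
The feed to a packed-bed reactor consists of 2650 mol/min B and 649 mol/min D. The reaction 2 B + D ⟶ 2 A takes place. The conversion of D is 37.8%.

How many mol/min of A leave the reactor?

491 mol/min

D reacted = 0.378 × 649 = 245.3 mol/min; ν_D = −1, so ξ = 245.3/1 = 245.3 mol/min.
Outlet amounts (n = n₀ + ν ξ):
  B: 2650 − 2(245.3) = 2159
  D: 649 − 1(245.3) = 403.7
  A: 0 + 2(245.3) = 490.6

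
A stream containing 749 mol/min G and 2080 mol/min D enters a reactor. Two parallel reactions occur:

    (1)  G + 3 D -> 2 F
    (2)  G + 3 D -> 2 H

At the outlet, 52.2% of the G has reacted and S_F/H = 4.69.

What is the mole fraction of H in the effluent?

0.0671

Conversion of G: G consumed = 0.522 × 749 = 391 mol/min = 1ξ₁ + 1ξ₂.
Selectivity: 2ξ₁ / (2ξ₂) = 4.69 → ξ₁ = 4.69 ξ₂.
Substitute: (1·4.69 + 1) ξ₂ = 391 → ξ₂ = 68.71 mol/min, ξ₁ = 322.3 mol/min.
Outlet amounts (n = n₀ + Σ ν·ξ):
  G: 749 − 1(322.3) − 1(68.71) = 358
  D: 2080 − 3(322.3) − 3(68.71) = 907.1
  F: 0 + 2(322.3) = 644.5
  H: 0 + 2(68.71) = 137.4
Total out = 2047 mol/min; y_H = 137.4 / 2047 = 0.06713.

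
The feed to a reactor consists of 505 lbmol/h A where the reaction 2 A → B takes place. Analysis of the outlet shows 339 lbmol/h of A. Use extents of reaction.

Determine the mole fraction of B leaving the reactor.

For A: n = n₀ − 2ξ → 339 = 505 − 2ξ, giving ξ = 83 lbmol/h.
Outlet amounts (n = n₀ + ν ξ):
  A: 505 − 2(83) = 339
  B: 0 + 1(83) = 83
Total out = 422 lbmol/h; y_B = 83 / 422 = 0.1967.

0.197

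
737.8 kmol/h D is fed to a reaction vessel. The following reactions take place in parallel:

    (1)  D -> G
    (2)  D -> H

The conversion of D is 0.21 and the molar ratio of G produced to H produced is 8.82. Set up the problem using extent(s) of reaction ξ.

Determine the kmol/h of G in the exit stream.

139 kmol/h

Conversion of D: D consumed = 0.21 × 737.8 = 154.9 kmol/h = 1ξ₁ + 1ξ₂.
Selectivity: 1ξ₁ / (1ξ₂) = 8.82 → ξ₁ = 8.82 ξ₂.
Substitute: (1·8.82 + 1) ξ₂ = 154.9 → ξ₂ = 15.78 kmol/h, ξ₁ = 139.2 kmol/h.
Outlet amounts (n = n₀ + Σ ν·ξ):
  D: 737.8 − 1(139.2) − 1(15.78) = 582.9
  G: 0 + 1(139.2) = 139.2
  H: 0 + 1(15.78) = 15.78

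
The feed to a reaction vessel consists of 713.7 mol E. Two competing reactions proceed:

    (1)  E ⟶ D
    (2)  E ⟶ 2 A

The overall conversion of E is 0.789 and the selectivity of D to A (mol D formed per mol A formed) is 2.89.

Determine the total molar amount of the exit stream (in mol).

797 mol

Conversion of E: E consumed = 0.789 × 713.7 = 563.1 mol = 1ξ₁ + 1ξ₂.
Selectivity: 1ξ₁ / (2ξ₂) = 2.89 → ξ₁ = 5.78 ξ₂.
Substitute: (1·5.78 + 1) ξ₂ = 563.1 → ξ₂ = 83.05 mol, ξ₁ = 480.1 mol.
Outlet amounts (n = n₀ + Σ ν·ξ):
  E: 713.7 − 1(480.1) − 1(83.05) = 150.6
  D: 0 + 1(480.1) = 480.1
  A: 0 + 2(83.05) = 166.1
Total out = 150.6 + 480.1 + 166.1 = 796.8 mol.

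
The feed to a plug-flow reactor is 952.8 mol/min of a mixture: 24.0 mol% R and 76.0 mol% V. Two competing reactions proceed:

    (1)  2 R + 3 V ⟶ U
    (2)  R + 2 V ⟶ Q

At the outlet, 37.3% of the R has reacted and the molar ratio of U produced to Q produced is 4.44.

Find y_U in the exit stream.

0.049

Conversion of R: R consumed = 0.373 × 228.7 = 85.29 mol/min = 2ξ₁ + 1ξ₂.
Selectivity: 1ξ₁ / (1ξ₂) = 4.44 → ξ₁ = 4.44 ξ₂.
Substitute: (2·4.44 + 1) ξ₂ = 85.29 → ξ₂ = 8.633 mol/min, ξ₁ = 38.33 mol/min.
Outlet amounts (n = n₀ + Σ ν·ξ):
  R: 228.7 − 2(38.33) − 1(8.633) = 143.4
  V: 724.1 − 3(38.33) − 2(8.633) = 591.9
  U: 0 + 1(38.33) = 38.33
  Q: 0 + 1(8.633) = 8.633
Total out = 782.2 mol/min; y_U = 38.33 / 782.2 = 0.049.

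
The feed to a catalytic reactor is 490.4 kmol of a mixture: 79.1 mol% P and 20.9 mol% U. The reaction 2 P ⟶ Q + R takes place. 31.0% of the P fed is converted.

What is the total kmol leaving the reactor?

490 kmol

P reacted = 0.31 × 387.9 = 120.3 kmol; ν_P = −2, so ξ = 120.3/2 = 60.13 kmol.
Outlet amounts (n = n₀ + ν ξ):
  P: 387.9 − 2(60.13) = 267.7
  Q: 0 + 1(60.13) = 60.13
  R: 0 + 1(60.13) = 60.13
  U: 102.5 (inert)
Total out = 267.7 + 60.13 + 60.13 + 102.5 = 490.4 kmol.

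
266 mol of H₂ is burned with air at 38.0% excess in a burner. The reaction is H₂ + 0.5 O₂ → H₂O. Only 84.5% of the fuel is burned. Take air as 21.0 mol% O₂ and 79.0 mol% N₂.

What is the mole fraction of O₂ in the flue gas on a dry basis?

Stoichiometric O₂ = 0.5 × 266 = 133 mol; O₂ fed = 133 × 1.380 = 183.5 mol.
N₂ fed = 183.5 × 79/21 = 690.5 mol.
Fuel reacted = 0.845 × 266 → ξ = 224.8 mol.
Outlet (n = n₀ + ν ξ):
  H₂: 266 − 1(224.8) = 41.23
  O₂: 183.5 − 0.5(224.8) = 71.16
  N₂: 690.5 (inert)
  H₂O: 0 + 1(224.8) = 224.8
Dry total = 802.8 mol; y_O₂ (dry) = 71.16 / 802.8 = 0.08863.

0.0886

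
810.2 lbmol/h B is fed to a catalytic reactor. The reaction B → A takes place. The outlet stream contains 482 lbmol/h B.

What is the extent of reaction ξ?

For B: n = n₀ − 1ξ → 482 = 810.2 − 1ξ, giving ξ = 328.2 lbmol/h.
Outlet amounts (n = n₀ + ν ξ):
  B: 810.2 − 1(328.2) = 482
  A: 0 + 1(328.2) = 328.2

ξ = 328 lbmol/h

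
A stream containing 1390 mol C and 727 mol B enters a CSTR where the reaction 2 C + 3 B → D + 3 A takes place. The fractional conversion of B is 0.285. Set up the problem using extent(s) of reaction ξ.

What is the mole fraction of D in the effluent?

0.0337

B reacted = 0.285 × 727 = 207.2 mol; ν_B = −3, so ξ = 207.2/3 = 69.06 mol.
Outlet amounts (n = n₀ + ν ξ):
  C: 1390 − 2(69.06) = 1252
  B: 727 − 3(69.06) = 519.8
  D: 0 + 1(69.06) = 69.06
  A: 0 + 3(69.06) = 207.2
Total out = 2048 mol; y_D = 69.06 / 2048 = 0.03372.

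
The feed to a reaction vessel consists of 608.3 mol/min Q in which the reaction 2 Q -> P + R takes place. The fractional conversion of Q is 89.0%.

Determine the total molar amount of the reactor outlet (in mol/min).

Q reacted = 0.89 × 608.3 = 541.4 mol/min; ν_Q = −2, so ξ = 541.4/2 = 270.7 mol/min.
Outlet amounts (n = n₀ + ν ξ):
  Q: 608.3 − 2(270.7) = 66.91
  P: 0 + 1(270.7) = 270.7
  R: 0 + 1(270.7) = 270.7
Total out = 66.91 + 270.7 + 270.7 = 608.3 mol/min.

608 mol/min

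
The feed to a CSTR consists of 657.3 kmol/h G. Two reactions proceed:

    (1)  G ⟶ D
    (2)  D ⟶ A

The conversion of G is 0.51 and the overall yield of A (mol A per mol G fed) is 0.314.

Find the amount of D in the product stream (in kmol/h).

Conversion of G: G consumed = 1ξ₁ = 0.51 × 657.3 → ξ₁ = 335.2 kmol/h.
Yield of A: 1ξ₂ / 657.3 = 0.314 → ξ₂ = 206.4 kmol/h.
Outlet amounts (n = n₀ + Σ ν·ξ):
  G: 657.3 − 1(335.2) = 322.1
  D: 0 + 1(335.2) − 1(206.4) = 128.8
  A: 0 + 1(206.4) = 206.4

129 kmol/h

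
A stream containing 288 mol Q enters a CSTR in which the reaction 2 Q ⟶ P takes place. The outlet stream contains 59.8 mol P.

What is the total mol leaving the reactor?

228 mol

For P: n = n₀ + 1ξ → 59.8 = 0 + 1ξ, giving ξ = 59.8 mol.
Outlet amounts (n = n₀ + ν ξ):
  Q: 288 − 2(59.8) = 168.4
  P: 0 + 1(59.8) = 59.8
Total out = 168.4 + 59.8 = 228.2 mol.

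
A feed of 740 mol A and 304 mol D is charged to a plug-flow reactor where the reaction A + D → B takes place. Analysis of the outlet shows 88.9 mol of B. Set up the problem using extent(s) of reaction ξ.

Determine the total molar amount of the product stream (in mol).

For B: n = n₀ + 1ξ → 88.9 = 0 + 1ξ, giving ξ = 88.9 mol.
Outlet amounts (n = n₀ + ν ξ):
  A: 740 − 1(88.9) = 651.1
  D: 304 − 1(88.9) = 215.1
  B: 0 + 1(88.9) = 88.9
Total out = 651.1 + 215.1 + 88.9 = 955.1 mol.

955 mol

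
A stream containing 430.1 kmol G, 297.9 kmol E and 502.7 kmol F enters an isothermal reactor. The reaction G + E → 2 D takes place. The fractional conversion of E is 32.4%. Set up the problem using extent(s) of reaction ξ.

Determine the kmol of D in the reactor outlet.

E reacted = 0.324 × 297.9 = 96.52 kmol; ν_E = −1, so ξ = 96.52/1 = 96.52 kmol.
Outlet amounts (n = n₀ + ν ξ):
  G: 430.1 − 1(96.52) = 333.6
  E: 297.9 − 1(96.52) = 201.4
  D: 0 + 2(96.52) = 193
  F: 502.7 (inert)

193 kmol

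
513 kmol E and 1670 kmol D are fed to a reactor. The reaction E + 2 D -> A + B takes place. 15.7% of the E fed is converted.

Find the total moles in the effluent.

2100 kmol

E reacted = 0.157 × 513 = 80.54 kmol; ν_E = −1, so ξ = 80.54/1 = 80.54 kmol.
Outlet amounts (n = n₀ + ν ξ):
  E: 513 − 1(80.54) = 432.5
  D: 1670 − 2(80.54) = 1509
  A: 0 + 1(80.54) = 80.54
  B: 0 + 1(80.54) = 80.54
Total out = 432.5 + 1509 + 80.54 + 80.54 = 2102 kmol.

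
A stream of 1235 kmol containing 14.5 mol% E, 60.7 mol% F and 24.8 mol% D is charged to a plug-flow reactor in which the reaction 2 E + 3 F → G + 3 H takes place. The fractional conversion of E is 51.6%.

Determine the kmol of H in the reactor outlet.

E reacted = 0.516 × 179.1 = 92.4 kmol; ν_E = −2, so ξ = 92.4/2 = 46.2 kmol.
Outlet amounts (n = n₀ + ν ξ):
  E: 179.1 − 2(46.2) = 86.67
  F: 749.6 − 3(46.2) = 611
  G: 0 + 1(46.2) = 46.2
  H: 0 + 3(46.2) = 138.6
  D: 306.3 (inert)

139 kmol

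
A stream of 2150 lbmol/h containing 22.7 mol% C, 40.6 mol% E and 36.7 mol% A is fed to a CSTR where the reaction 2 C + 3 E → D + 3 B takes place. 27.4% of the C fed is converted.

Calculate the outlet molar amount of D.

66.9 lbmol/h

C reacted = 0.274 × 488.1 = 133.7 lbmol/h; ν_C = −2, so ξ = 133.7/2 = 66.86 lbmol/h.
Outlet amounts (n = n₀ + ν ξ):
  C: 488.1 − 2(66.86) = 354.3
  E: 872.9 − 3(66.86) = 672.3
  D: 0 + 1(66.86) = 66.86
  B: 0 + 3(66.86) = 200.6
  A: 789 (inert)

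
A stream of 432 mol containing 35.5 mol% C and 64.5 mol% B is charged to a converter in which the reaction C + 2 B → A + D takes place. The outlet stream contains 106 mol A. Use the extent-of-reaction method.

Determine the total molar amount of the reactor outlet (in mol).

326 mol

For A: n = n₀ + 1ξ → 106 = 0 + 1ξ, giving ξ = 106 mol.
Outlet amounts (n = n₀ + ν ξ):
  C: 153.4 − 1(106) = 47.36
  B: 278.6 − 2(106) = 66.64
  A: 0 + 1(106) = 106
  D: 0 + 1(106) = 106
Total out = 47.36 + 66.64 + 106 + 106 = 326 mol.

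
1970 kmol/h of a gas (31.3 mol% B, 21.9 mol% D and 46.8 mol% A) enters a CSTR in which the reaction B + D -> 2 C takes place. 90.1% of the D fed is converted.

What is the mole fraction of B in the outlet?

0.116

D reacted = 0.901 × 431.4 = 388.7 kmol/h; ν_D = −1, so ξ = 388.7/1 = 388.7 kmol/h.
Outlet amounts (n = n₀ + ν ξ):
  B: 616.6 − 1(388.7) = 227.9
  D: 431.4 − 1(388.7) = 42.71
  C: 0 + 2(388.7) = 777.4
  A: 922 (inert)
Total out = 1970 kmol/h; y_B = 227.9 / 1970 = 0.1157.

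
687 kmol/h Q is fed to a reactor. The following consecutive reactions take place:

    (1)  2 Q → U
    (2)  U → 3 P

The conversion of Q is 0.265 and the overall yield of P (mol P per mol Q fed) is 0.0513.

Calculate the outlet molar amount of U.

Conversion of Q: Q consumed = 2ξ₁ = 0.265 × 687 → ξ₁ = 91.03 kmol/h.
Yield of P: 3ξ₂ / 687 = 0.0513 → ξ₂ = 11.75 kmol/h.
Outlet amounts (n = n₀ + Σ ν·ξ):
  Q: 687 − 2(91.03) = 504.9
  U: 0 + 1(91.03) − 1(11.75) = 79.28
  P: 0 + 3(11.75) = 35.24

79.3 kmol/h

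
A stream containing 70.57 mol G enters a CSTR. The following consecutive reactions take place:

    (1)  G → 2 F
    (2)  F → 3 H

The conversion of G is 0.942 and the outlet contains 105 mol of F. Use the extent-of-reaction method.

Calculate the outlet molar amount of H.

83.9 mol

Conversion of G: G consumed = 1ξ₁ = 0.942 × 70.57 → ξ₁ = 66.48 mol.
F balance: n_F = 0 + 2ξ₁ − 1ξ₂ = 105 → ξ₂ = (2·66.48 − 105)/1 = 27.95 mol.
Outlet amounts (n = n₀ + Σ ν·ξ):
  G: 70.57 − 1(66.48) = 4.093
  F: 0 + 2(66.48) − 1(27.95) = 105
  H: 0 + 3(27.95) = 83.86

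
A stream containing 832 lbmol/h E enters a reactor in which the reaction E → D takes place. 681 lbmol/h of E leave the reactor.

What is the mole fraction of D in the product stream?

0.181

For E: n = n₀ − 1ξ → 681 = 832 − 1ξ, giving ξ = 151 lbmol/h.
Outlet amounts (n = n₀ + ν ξ):
  E: 832 − 1(151) = 681
  D: 0 + 1(151) = 151
Total out = 832 lbmol/h; y_D = 151 / 832 = 0.1815.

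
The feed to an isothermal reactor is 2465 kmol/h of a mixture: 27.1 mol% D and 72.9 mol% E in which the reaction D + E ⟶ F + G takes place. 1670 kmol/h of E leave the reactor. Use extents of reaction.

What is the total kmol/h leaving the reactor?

For E: n = n₀ − 1ξ → 1670 = 1797 − 1ξ, giving ξ = 127 kmol/h.
Outlet amounts (n = n₀ + ν ξ):
  D: 668 − 1(127) = 541
  E: 1797 − 1(127) = 1670
  F: 0 + 1(127) = 127
  G: 0 + 1(127) = 127
Total out = 541 + 1670 + 127 + 127 = 2465 kmol/h.

2460 kmol/h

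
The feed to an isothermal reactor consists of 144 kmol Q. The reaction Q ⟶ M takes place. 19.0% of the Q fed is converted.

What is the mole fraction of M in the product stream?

Q reacted = 0.19 × 144 = 27.36 kmol; ν_Q = −1, so ξ = 27.36/1 = 27.36 kmol.
Outlet amounts (n = n₀ + ν ξ):
  Q: 144 − 1(27.36) = 116.6
  M: 0 + 1(27.36) = 27.36
Total out = 144 kmol; y_M = 27.36 / 144 = 0.19.

0.19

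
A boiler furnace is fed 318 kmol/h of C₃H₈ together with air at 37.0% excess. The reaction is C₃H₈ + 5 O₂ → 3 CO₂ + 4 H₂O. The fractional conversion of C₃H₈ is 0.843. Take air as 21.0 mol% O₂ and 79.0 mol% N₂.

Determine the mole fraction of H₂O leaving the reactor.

0.0978

Stoichiometric O₂ = 5 × 318 = 1590 kmol/h; O₂ fed = 1590 × 1.370 = 2178 kmol/h.
N₂ fed = 2178 × 79/21 = 8195 kmol/h.
Fuel reacted = 0.843 × 318 → ξ = 268.1 kmol/h.
Outlet (n = n₀ + ν ξ):
  C₃H₈: 318 − 1(268.1) = 49.93
  O₂: 2178 − 5(268.1) = 837.9
  N₂: 8195 (inert)
  CO₂: 0 + 3(268.1) = 804.2
  H₂O: 0 + 4(268.1) = 1072
Total out = 10960 kmol/h; y_H₂O = 1072 / 10960 = 0.09785.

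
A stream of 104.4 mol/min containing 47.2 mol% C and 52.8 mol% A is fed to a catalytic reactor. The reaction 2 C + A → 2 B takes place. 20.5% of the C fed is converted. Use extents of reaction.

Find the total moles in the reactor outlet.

C reacted = 0.205 × 49.28 = 10.1 mol/min; ν_C = −2, so ξ = 10.1/2 = 5.051 mol/min.
Outlet amounts (n = n₀ + ν ξ):
  C: 49.28 − 2(5.051) = 39.18
  A: 55.12 − 1(5.051) = 50.07
  B: 0 + 2(5.051) = 10.1
Total out = 39.18 + 50.07 + 10.1 = 99.35 mol/min.

99.3 mol/min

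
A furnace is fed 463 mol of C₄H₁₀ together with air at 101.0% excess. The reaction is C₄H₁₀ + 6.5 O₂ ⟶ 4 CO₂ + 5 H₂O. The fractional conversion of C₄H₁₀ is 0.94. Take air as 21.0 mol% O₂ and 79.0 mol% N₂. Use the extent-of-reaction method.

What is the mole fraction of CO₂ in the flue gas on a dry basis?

0.0627

Stoichiometric O₂ = 6.5 × 463 = 3010 mol; O₂ fed = 3010 × 2.010 = 6049 mol.
N₂ fed = 6049 × 79/21 = 22760 mol.
Fuel reacted = 0.94 × 463 → ξ = 435.2 mol.
Outlet (n = n₀ + ν ξ):
  C₄H₁₀: 463 − 1(435.2) = 27.78
  O₂: 6049 − 6.5(435.2) = 3220
  N₂: 22760 (inert)
  CO₂: 0 + 4(435.2) = 1741
  H₂O: 0 + 5(435.2) = 2176
Dry total = 27740 mol; y_CO₂ (dry) = 1741 / 27740 = 0.06275.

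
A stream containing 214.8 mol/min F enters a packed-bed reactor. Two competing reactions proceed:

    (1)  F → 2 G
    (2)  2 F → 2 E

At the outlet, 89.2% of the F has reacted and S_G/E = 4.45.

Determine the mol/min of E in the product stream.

Conversion of F: F consumed = 0.892 × 214.8 = 191.6 mol/min = 1ξ₁ + 2ξ₂.
Selectivity: 2ξ₁ / (2ξ₂) = 4.45 → ξ₁ = 4.45 ξ₂.
Substitute: (1·4.45 + 2) ξ₂ = 191.6 → ξ₂ = 29.71 mol/min, ξ₁ = 132.2 mol/min.
Outlet amounts (n = n₀ + Σ ν·ξ):
  F: 214.8 − 1(132.2) − 2(29.71) = 23.2
  G: 0 + 2(132.2) = 264.4
  E: 0 + 2(29.71) = 59.41

59.4 mol/min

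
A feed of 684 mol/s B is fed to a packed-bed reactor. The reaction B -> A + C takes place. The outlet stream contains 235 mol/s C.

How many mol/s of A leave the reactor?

235 mol/s

For C: n = n₀ + 1ξ → 235 = 0 + 1ξ, giving ξ = 235 mol/s.
Outlet amounts (n = n₀ + ν ξ):
  B: 684 − 1(235) = 449
  A: 0 + 1(235) = 235
  C: 0 + 1(235) = 235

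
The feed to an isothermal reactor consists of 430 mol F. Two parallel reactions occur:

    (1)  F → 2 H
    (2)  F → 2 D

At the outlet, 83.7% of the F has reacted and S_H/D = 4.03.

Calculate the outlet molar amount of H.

Conversion of F: F consumed = 0.837 × 430 = 359.9 mol = 1ξ₁ + 1ξ₂.
Selectivity: 2ξ₁ / (2ξ₂) = 4.03 → ξ₁ = 4.03 ξ₂.
Substitute: (1·4.03 + 1) ξ₂ = 359.9 → ξ₂ = 71.55 mol, ξ₁ = 288.4 mol.
Outlet amounts (n = n₀ + Σ ν·ξ):
  F: 430 − 1(288.4) − 1(71.55) = 70.09
  H: 0 + 2(288.4) = 576.7
  D: 0 + 2(71.55) = 143.1

577 mol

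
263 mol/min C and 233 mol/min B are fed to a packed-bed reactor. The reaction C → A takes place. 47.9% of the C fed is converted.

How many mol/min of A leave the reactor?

126 mol/min

C reacted = 0.479 × 263 = 126 mol/min; ν_C = −1, so ξ = 126/1 = 126 mol/min.
Outlet amounts (n = n₀ + ν ξ):
  C: 263 − 1(126) = 137
  A: 0 + 1(126) = 126
  B: 233 (inert)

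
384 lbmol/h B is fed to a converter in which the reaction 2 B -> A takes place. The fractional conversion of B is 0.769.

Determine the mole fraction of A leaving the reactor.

B reacted = 0.769 × 384 = 295.3 lbmol/h; ν_B = −2, so ξ = 295.3/2 = 147.6 lbmol/h.
Outlet amounts (n = n₀ + ν ξ):
  B: 384 − 2(147.6) = 88.7
  A: 0 + 1(147.6) = 147.6
Total out = 236.4 lbmol/h; y_A = 147.6 / 236.4 = 0.6247.

0.625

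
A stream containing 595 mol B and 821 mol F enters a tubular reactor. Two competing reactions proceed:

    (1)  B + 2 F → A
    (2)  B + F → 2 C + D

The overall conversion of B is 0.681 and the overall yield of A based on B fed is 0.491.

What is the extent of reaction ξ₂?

ξ₂ = 113 mol

Yield of A: 1ξ₁ / 595 = 0.491 → ξ₁ = 292.1 mol.
Conversion of B: 1ξ₁ + 1ξ₂ = 0.681 × 595 = 405.2 → ξ₂ = 113.1 mol.
Outlet amounts (n = n₀ + Σ ν·ξ):
  B: 595 − 1(292.1) − 1(113.1) = 189.8
  F: 821 − 2(292.1) − 1(113.1) = 123.7
  A: 0 + 1(292.1) = 292.1
  C: 0 + 2(113.1) = 226.1
  D: 0 + 1(113.1) = 113.1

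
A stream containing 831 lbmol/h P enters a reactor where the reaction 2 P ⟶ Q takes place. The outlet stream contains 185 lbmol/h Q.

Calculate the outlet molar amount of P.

For Q: n = n₀ + 1ξ → 185 = 0 + 1ξ, giving ξ = 185 lbmol/h.
Outlet amounts (n = n₀ + ν ξ):
  P: 831 − 2(185) = 461
  Q: 0 + 1(185) = 185

461 lbmol/h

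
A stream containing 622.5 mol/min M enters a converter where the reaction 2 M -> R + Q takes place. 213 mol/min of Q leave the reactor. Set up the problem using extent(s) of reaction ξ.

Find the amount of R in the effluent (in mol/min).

For Q: n = n₀ + 1ξ → 213 = 0 + 1ξ, giving ξ = 213 mol/min.
Outlet amounts (n = n₀ + ν ξ):
  M: 622.5 − 2(213) = 196.5
  R: 0 + 1(213) = 213
  Q: 0 + 1(213) = 213

213 mol/min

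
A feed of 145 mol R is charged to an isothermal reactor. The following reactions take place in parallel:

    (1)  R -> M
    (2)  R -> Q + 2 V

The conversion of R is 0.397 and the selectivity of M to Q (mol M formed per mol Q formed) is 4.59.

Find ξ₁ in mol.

Conversion of R: R consumed = 0.397 × 145 = 57.57 mol = 1ξ₁ + 1ξ₂.
Selectivity: 1ξ₁ / (1ξ₂) = 4.59 → ξ₁ = 4.59 ξ₂.
Substitute: (1·4.59 + 1) ξ₂ = 57.57 → ξ₂ = 10.3 mol, ξ₁ = 47.27 mol.
Outlet amounts (n = n₀ + Σ ν·ξ):
  R: 145 − 1(47.27) − 1(10.3) = 87.44
  M: 0 + 1(47.27) = 47.27
  Q: 0 + 1(10.3) = 10.3
  V: 0 + 2(10.3) = 20.6

ξ₁ = 47.3 mol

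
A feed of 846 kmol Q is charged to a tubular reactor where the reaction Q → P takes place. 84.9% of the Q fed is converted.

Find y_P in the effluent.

0.849

Q reacted = 0.849 × 846 = 718.3 kmol; ν_Q = −1, so ξ = 718.3/1 = 718.3 kmol.
Outlet amounts (n = n₀ + ν ξ):
  Q: 846 − 1(718.3) = 127.7
  P: 0 + 1(718.3) = 718.3
Total out = 846 kmol; y_P = 718.3 / 846 = 0.849.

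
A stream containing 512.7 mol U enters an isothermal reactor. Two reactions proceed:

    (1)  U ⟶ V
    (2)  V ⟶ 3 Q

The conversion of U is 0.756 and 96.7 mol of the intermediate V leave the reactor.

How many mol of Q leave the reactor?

Conversion of U: U consumed = 1ξ₁ = 0.756 × 512.7 → ξ₁ = 387.6 mol.
V balance: n_V = 0 + 1ξ₁ − 1ξ₂ = 96.7 → ξ₂ = (1·387.6 − 96.7)/1 = 290.9 mol.
Outlet amounts (n = n₀ + Σ ν·ξ):
  U: 512.7 − 1(387.6) = 125.1
  V: 0 + 1(387.6) − 1(290.9) = 96.7
  Q: 0 + 3(290.9) = 872.7

873 mol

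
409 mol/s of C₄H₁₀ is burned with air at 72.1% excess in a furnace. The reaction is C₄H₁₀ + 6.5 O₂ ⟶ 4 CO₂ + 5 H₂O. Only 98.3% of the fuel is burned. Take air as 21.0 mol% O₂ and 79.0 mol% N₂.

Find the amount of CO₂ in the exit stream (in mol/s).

Stoichiometric O₂ = 6.5 × 409 = 2658 mol/s; O₂ fed = 2658 × 1.721 = 4575 mol/s.
N₂ fed = 4575 × 79/21 = 17210 mol/s.
Fuel reacted = 0.983 × 409 → ξ = 402 mol/s.
Outlet (n = n₀ + ν ξ):
  C₄H₁₀: 409 − 1(402) = 6.953
  O₂: 4575 − 6.5(402) = 1962
  N₂: 17210 (inert)
  CO₂: 0 + 4(402) = 1608
  H₂O: 0 + 5(402) = 2010

1610 mol/s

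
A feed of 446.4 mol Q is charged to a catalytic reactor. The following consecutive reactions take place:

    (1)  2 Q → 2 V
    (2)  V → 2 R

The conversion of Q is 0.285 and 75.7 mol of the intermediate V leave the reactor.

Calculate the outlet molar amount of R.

Conversion of Q: Q consumed = 2ξ₁ = 0.285 × 446.4 → ξ₁ = 63.61 mol.
V balance: n_V = 0 + 2ξ₁ − 1ξ₂ = 75.7 → ξ₂ = (2·63.61 − 75.7)/1 = 51.52 mol.
Outlet amounts (n = n₀ + Σ ν·ξ):
  Q: 446.4 − 2(63.61) = 319.2
  V: 0 + 2(63.61) − 1(51.52) = 75.7
  R: 0 + 2(51.52) = 103

103 mol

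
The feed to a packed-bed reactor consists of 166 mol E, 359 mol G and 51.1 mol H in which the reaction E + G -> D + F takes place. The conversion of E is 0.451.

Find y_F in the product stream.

E reacted = 0.451 × 166 = 74.87 mol; ν_E = −1, so ξ = 74.87/1 = 74.87 mol.
Outlet amounts (n = n₀ + ν ξ):
  E: 166 − 1(74.87) = 91.13
  G: 359 − 1(74.87) = 284.1
  D: 0 + 1(74.87) = 74.87
  F: 0 + 1(74.87) = 74.87
  H: 51.1 (inert)
Total out = 576.1 mol; y_F = 74.87 / 576.1 = 0.13.

0.13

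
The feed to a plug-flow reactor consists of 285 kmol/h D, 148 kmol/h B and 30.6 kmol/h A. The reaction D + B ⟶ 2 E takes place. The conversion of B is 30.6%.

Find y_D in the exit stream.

B reacted = 0.306 × 148 = 45.29 kmol/h; ν_B = −1, so ξ = 45.29/1 = 45.29 kmol/h.
Outlet amounts (n = n₀ + ν ξ):
  D: 285 − 1(45.29) = 239.7
  B: 148 − 1(45.29) = 102.7
  E: 0 + 2(45.29) = 90.58
  A: 30.6 (inert)
Total out = 463.6 kmol/h; y_D = 239.7 / 463.6 = 0.5171.

0.517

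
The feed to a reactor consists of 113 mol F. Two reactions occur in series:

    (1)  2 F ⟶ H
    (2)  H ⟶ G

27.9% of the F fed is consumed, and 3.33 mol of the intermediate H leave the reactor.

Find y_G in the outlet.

0.128

Conversion of F: F consumed = 2ξ₁ = 0.279 × 113 → ξ₁ = 15.76 mol.
H balance: n_H = 0 + 1ξ₁ − 1ξ₂ = 3.33 → ξ₂ = (1·15.76 − 3.33)/1 = 12.43 mol.
Outlet amounts (n = n₀ + Σ ν·ξ):
  F: 113 − 2(15.76) = 81.47
  H: 0 + 1(15.76) − 1(12.43) = 3.33
  G: 0 + 1(12.43) = 12.43
Total out = 97.24 mol; y_G = 12.43 / 97.24 = 0.1279.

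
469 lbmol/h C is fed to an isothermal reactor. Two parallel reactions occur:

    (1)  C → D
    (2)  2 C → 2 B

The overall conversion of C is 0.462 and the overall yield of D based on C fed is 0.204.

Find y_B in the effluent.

Yield of D: 1ξ₁ / 469 = 0.204 → ξ₁ = 95.68 lbmol/h.
Conversion of C: 1ξ₁ + 2ξ₂ = 0.462 × 469 = 216.7 → ξ₂ = 60.5 lbmol/h.
Outlet amounts (n = n₀ + Σ ν·ξ):
  C: 469 − 1(95.68) − 2(60.5) = 252.3
  D: 0 + 1(95.68) = 95.68
  B: 0 + 2(60.5) = 121
Total out = 469 lbmol/h; y_B = 121 / 469 = 0.258.

0.258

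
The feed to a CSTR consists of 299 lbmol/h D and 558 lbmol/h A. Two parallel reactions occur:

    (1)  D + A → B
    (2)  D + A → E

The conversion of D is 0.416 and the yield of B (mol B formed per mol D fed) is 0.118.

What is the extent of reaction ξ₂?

Yield of B: 1ξ₁ / 299 = 0.118 → ξ₁ = 35.28 lbmol/h.
Conversion of D: 1ξ₁ + 1ξ₂ = 0.416 × 299 = 124.4 → ξ₂ = 89.1 lbmol/h.
Outlet amounts (n = n₀ + Σ ν·ξ):
  D: 299 − 1(35.28) − 1(89.1) = 174.6
  A: 558 − 1(35.28) − 1(89.1) = 433.6
  B: 0 + 1(35.28) = 35.28
  E: 0 + 1(89.1) = 89.1

ξ₂ = 89.1 lbmol/h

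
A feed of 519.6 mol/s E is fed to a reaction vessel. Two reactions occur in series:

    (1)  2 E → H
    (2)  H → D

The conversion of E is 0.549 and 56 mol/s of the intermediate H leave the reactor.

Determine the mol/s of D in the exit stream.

Conversion of E: E consumed = 2ξ₁ = 0.549 × 519.6 → ξ₁ = 142.6 mol/s.
H balance: n_H = 0 + 1ξ₁ − 1ξ₂ = 56 → ξ₂ = (1·142.6 − 56)/1 = 86.63 mol/s.
Outlet amounts (n = n₀ + Σ ν·ξ):
  E: 519.6 − 2(142.6) = 234.3
  H: 0 + 1(142.6) − 1(86.63) = 56
  D: 0 + 1(86.63) = 86.63

86.6 mol/s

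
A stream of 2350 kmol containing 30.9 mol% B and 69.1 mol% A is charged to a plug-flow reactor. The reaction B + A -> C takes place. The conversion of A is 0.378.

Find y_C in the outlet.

A reacted = 0.378 × 1624 = 613.8 kmol; ν_A = −1, so ξ = 613.8/1 = 613.8 kmol.
Outlet amounts (n = n₀ + ν ξ):
  B: 726.1 − 1(613.8) = 112.3
  A: 1624 − 1(613.8) = 1010
  C: 0 + 1(613.8) = 613.8
Total out = 1736 kmol; y_C = 613.8 / 1736 = 0.3535.

0.354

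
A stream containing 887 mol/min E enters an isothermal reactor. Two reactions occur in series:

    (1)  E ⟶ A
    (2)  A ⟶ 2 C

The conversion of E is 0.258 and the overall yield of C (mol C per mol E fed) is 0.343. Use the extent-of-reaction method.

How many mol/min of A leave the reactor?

Conversion of E: E consumed = 1ξ₁ = 0.258 × 887 → ξ₁ = 228.8 mol/min.
Yield of C: 2ξ₂ / 887 = 0.343 → ξ₂ = 152.1 mol/min.
Outlet amounts (n = n₀ + Σ ν·ξ):
  E: 887 − 1(228.8) = 658.2
  A: 0 + 1(228.8) − 1(152.1) = 76.73
  C: 0 + 2(152.1) = 304.2

76.7 mol/min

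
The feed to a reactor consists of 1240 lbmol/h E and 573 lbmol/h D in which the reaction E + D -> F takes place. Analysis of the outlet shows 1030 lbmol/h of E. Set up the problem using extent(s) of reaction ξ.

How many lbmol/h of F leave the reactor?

210 lbmol/h

For E: n = n₀ − 1ξ → 1030 = 1240 − 1ξ, giving ξ = 210 lbmol/h.
Outlet amounts (n = n₀ + ν ξ):
  E: 1240 − 1(210) = 1030
  D: 573 − 1(210) = 363
  F: 0 + 1(210) = 210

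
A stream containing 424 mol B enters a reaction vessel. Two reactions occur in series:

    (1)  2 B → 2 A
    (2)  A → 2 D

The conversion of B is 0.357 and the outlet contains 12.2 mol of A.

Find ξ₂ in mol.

Conversion of B: B consumed = 2ξ₁ = 0.357 × 424 → ξ₁ = 75.68 mol.
A balance: n_A = 0 + 2ξ₁ − 1ξ₂ = 12.2 → ξ₂ = (2·75.68 − 12.2)/1 = 139.2 mol.
Outlet amounts (n = n₀ + Σ ν·ξ):
  B: 424 − 2(75.68) = 272.6
  A: 0 + 2(75.68) − 1(139.2) = 12.2
  D: 0 + 2(139.2) = 278.3

ξ₂ = 139 mol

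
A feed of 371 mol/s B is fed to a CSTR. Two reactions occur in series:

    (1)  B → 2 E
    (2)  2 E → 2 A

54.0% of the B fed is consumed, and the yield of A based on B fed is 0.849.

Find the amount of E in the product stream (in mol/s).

85.7 mol/s

Conversion of B: B consumed = 1ξ₁ = 0.54 × 371 → ξ₁ = 200.3 mol/s.
Yield of A: 2ξ₂ / 371 = 0.849 → ξ₂ = 157.5 mol/s.
Outlet amounts (n = n₀ + Σ ν·ξ):
  B: 371 − 1(200.3) = 170.7
  E: 0 + 2(200.3) − 2(157.5) = 85.7
  A: 0 + 2(157.5) = 315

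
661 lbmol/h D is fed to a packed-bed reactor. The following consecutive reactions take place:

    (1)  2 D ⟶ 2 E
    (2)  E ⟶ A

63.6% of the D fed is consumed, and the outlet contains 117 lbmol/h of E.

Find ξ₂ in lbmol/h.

Conversion of D: D consumed = 2ξ₁ = 0.636 × 661 → ξ₁ = 210.2 lbmol/h.
E balance: n_E = 0 + 2ξ₁ − 1ξ₂ = 117 → ξ₂ = (2·210.2 − 117)/1 = 303.4 lbmol/h.
Outlet amounts (n = n₀ + Σ ν·ξ):
  D: 661 − 2(210.2) = 240.6
  E: 0 + 2(210.2) − 1(303.4) = 117
  A: 0 + 1(303.4) = 303.4

ξ₂ = 303 lbmol/h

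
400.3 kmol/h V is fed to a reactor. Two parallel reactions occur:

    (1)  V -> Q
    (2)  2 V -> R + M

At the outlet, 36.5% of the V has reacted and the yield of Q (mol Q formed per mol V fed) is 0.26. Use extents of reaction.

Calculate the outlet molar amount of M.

21 kmol/h

Yield of Q: 1ξ₁ / 400.3 = 0.26 → ξ₁ = 104.1 kmol/h.
Conversion of V: 1ξ₁ + 2ξ₂ = 0.365 × 400.3 = 146.1 → ξ₂ = 21.02 kmol/h.
Outlet amounts (n = n₀ + Σ ν·ξ):
  V: 400.3 − 1(104.1) − 2(21.02) = 254.2
  Q: 0 + 1(104.1) = 104.1
  R: 0 + 1(21.02) = 21.02
  M: 0 + 1(21.02) = 21.02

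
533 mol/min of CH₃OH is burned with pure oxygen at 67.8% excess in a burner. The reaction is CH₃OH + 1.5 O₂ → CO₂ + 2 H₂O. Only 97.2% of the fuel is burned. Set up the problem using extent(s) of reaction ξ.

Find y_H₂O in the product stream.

0.486

Stoichiometric O₂ = 1.5 × 533 = 799.5 mol/min; O₂ fed = 799.5 × 1.678 = 1342 mol/min.
Fuel reacted = 0.972 × 533 → ξ = 518.1 mol/min.
Outlet (n = n₀ + ν ξ):
  CH₃OH: 533 − 1(518.1) = 14.92
  O₂: 1342 − 1.5(518.1) = 564.4
  CO₂: 0 + 1(518.1) = 518.1
  H₂O: 0 + 2(518.1) = 1036
Total out = 2134 mol/min; y_H₂O = 1036 / 2134 = 0.4856.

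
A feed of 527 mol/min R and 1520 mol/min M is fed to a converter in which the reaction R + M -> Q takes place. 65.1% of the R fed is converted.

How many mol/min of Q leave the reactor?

R reacted = 0.651 × 527 = 343.1 mol/min; ν_R = −1, so ξ = 343.1/1 = 343.1 mol/min.
Outlet amounts (n = n₀ + ν ξ):
  R: 527 − 1(343.1) = 183.9
  M: 1520 − 1(343.1) = 1177
  Q: 0 + 1(343.1) = 343.1

343 mol/min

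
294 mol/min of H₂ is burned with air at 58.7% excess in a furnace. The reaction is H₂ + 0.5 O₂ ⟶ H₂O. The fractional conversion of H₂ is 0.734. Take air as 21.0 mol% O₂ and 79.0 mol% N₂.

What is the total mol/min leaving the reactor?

1300 mol/min

Stoichiometric O₂ = 0.5 × 294 = 147 mol/min; O₂ fed = 147 × 1.587 = 233.3 mol/min.
N₂ fed = 233.3 × 79/21 = 877.6 mol/min.
Fuel reacted = 0.734 × 294 → ξ = 215.8 mol/min.
Outlet (n = n₀ + ν ξ):
  H₂: 294 − 1(215.8) = 78.2
  O₂: 233.3 − 0.5(215.8) = 125.4
  N₂: 877.6 (inert)
  H₂O: 0 + 1(215.8) = 215.8
Total out = 78.2 + 125.4 + 877.6 + 215.8 = 1297 mol/min.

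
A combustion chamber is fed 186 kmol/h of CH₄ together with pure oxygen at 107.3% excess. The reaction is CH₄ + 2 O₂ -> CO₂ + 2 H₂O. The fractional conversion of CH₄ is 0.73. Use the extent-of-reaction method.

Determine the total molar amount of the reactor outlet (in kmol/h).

Stoichiometric O₂ = 2 × 186 = 372 kmol/h; O₂ fed = 372 × 2.073 = 771.2 kmol/h.
Fuel reacted = 0.73 × 186 → ξ = 135.8 kmol/h.
Outlet (n = n₀ + ν ξ):
  CH₄: 186 − 1(135.8) = 50.22
  O₂: 771.2 − 2(135.8) = 499.6
  CO₂: 0 + 1(135.8) = 135.8
  H₂O: 0 + 2(135.8) = 271.6
Total out = 50.22 + 499.6 + 135.8 + 271.6 = 957.2 kmol/h.

957 kmol/h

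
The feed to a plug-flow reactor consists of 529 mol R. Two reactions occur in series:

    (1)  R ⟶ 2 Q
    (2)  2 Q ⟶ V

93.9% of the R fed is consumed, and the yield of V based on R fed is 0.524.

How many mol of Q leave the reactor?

Conversion of R: R consumed = 1ξ₁ = 0.939 × 529 → ξ₁ = 496.7 mol.
Yield of V: 1ξ₂ / 529 = 0.524 → ξ₂ = 277.2 mol.
Outlet amounts (n = n₀ + Σ ν·ξ):
  R: 529 − 1(496.7) = 32.27
  Q: 0 + 2(496.7) − 2(277.2) = 439.1
  V: 0 + 1(277.2) = 277.2

439 mol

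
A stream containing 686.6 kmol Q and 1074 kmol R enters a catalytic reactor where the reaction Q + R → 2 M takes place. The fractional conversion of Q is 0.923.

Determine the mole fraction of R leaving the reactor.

Q reacted = 0.923 × 686.6 = 633.7 kmol; ν_Q = −1, so ξ = 633.7/1 = 633.7 kmol.
Outlet amounts (n = n₀ + ν ξ):
  Q: 686.6 − 1(633.7) = 52.87
  R: 1074 − 1(633.7) = 440.3
  M: 0 + 2(633.7) = 1267
Total out = 1761 kmol; y_R = 440.3 / 1761 = 0.2501.

0.25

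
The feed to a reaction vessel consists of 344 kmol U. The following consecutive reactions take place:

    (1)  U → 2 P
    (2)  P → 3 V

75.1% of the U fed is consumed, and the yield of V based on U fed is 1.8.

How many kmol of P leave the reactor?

310 kmol

Conversion of U: U consumed = 1ξ₁ = 0.751 × 344 → ξ₁ = 258.3 kmol.
Yield of V: 3ξ₂ / 344 = 1.8 → ξ₂ = 206.4 kmol.
Outlet amounts (n = n₀ + Σ ν·ξ):
  U: 344 − 1(258.3) = 85.66
  P: 0 + 2(258.3) − 1(206.4) = 310.3
  V: 0 + 3(206.4) = 619.2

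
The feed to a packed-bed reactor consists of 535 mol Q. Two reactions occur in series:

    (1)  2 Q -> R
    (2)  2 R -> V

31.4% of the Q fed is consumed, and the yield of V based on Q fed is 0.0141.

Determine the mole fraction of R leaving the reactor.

Conversion of Q: Q consumed = 2ξ₁ = 0.314 × 535 → ξ₁ = 84 mol.
Yield of V: 1ξ₂ / 535 = 0.0141 → ξ₂ = 7.543 mol.
Outlet amounts (n = n₀ + Σ ν·ξ):
  Q: 535 − 2(84) = 367
  R: 0 + 1(84) − 2(7.543) = 68.91
  V: 0 + 1(7.543) = 7.543
Total out = 443.5 mol; y_R = 68.91 / 443.5 = 0.1554.

0.155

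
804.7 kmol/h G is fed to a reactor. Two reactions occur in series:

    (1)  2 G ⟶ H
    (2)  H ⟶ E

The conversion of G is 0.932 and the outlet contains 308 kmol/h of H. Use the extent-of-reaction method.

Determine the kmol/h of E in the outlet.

67 kmol/h

Conversion of G: G consumed = 2ξ₁ = 0.932 × 804.7 → ξ₁ = 375 kmol/h.
H balance: n_H = 0 + 1ξ₁ − 1ξ₂ = 308 → ξ₂ = (1·375 − 308)/1 = 66.99 kmol/h.
Outlet amounts (n = n₀ + Σ ν·ξ):
  G: 804.7 − 2(375) = 54.72
  H: 0 + 1(375) − 1(66.99) = 308
  E: 0 + 1(66.99) = 66.99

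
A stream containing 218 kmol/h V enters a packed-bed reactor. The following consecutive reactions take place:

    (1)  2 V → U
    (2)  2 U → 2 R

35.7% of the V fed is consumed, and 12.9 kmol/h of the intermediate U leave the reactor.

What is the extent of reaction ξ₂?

ξ₂ = 13 kmol/h

Conversion of V: V consumed = 2ξ₁ = 0.357 × 218 → ξ₁ = 38.91 kmol/h.
U balance: n_U = 0 + 1ξ₁ − 2ξ₂ = 12.9 → ξ₂ = (1·38.91 − 12.9)/2 = 13.01 kmol/h.
Outlet amounts (n = n₀ + Σ ν·ξ):
  V: 218 − 2(38.91) = 140.2
  U: 0 + 1(38.91) − 2(13.01) = 12.9
  R: 0 + 2(13.01) = 26.01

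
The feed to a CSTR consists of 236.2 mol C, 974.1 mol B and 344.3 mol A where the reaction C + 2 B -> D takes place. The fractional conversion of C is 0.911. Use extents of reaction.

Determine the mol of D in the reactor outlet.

215 mol

C reacted = 0.911 × 236.2 = 215.2 mol; ν_C = −1, so ξ = 215.2/1 = 215.2 mol.
Outlet amounts (n = n₀ + ν ξ):
  C: 236.2 − 1(215.2) = 21.02
  B: 974.1 − 2(215.2) = 543.7
  D: 0 + 1(215.2) = 215.2
  A: 344.3 (inert)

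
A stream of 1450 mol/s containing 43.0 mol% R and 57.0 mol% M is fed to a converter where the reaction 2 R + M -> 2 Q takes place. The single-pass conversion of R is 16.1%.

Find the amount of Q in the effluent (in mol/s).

R reacted = 0.161 × 623.5 = 100.4 mol/s; ν_R = −2, so ξ = 100.4/2 = 50.19 mol/s.
Outlet amounts (n = n₀ + ν ξ):
  R: 623.5 − 2(50.19) = 523.1
  M: 826.5 − 1(50.19) = 776.3
  Q: 0 + 2(50.19) = 100.4

100 mol/s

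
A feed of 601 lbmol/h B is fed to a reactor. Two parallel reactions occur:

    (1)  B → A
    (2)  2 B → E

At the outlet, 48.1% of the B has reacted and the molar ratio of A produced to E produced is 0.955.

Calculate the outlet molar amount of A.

93.4 lbmol/h

Conversion of B: B consumed = 0.481 × 601 = 289.1 lbmol/h = 1ξ₁ + 2ξ₂.
Selectivity: 1ξ₁ / (1ξ₂) = 0.955 → ξ₁ = 0.955 ξ₂.
Substitute: (1·0.955 + 2) ξ₂ = 289.1 → ξ₂ = 97.83 lbmol/h, ξ₁ = 93.43 lbmol/h.
Outlet amounts (n = n₀ + Σ ν·ξ):
  B: 601 − 1(93.43) − 2(97.83) = 311.9
  A: 0 + 1(93.43) = 93.43
  E: 0 + 1(97.83) = 97.83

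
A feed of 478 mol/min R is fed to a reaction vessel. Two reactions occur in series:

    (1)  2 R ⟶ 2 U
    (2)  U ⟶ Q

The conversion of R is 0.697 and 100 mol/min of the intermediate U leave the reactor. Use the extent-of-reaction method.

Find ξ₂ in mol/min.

ξ₂ = 233 mol/min

Conversion of R: R consumed = 2ξ₁ = 0.697 × 478 → ξ₁ = 166.6 mol/min.
U balance: n_U = 0 + 2ξ₁ − 1ξ₂ = 100 → ξ₂ = (2·166.6 − 100)/1 = 233.2 mol/min.
Outlet amounts (n = n₀ + Σ ν·ξ):
  R: 478 − 2(166.6) = 144.8
  U: 0 + 2(166.6) − 1(233.2) = 100
  Q: 0 + 1(233.2) = 233.2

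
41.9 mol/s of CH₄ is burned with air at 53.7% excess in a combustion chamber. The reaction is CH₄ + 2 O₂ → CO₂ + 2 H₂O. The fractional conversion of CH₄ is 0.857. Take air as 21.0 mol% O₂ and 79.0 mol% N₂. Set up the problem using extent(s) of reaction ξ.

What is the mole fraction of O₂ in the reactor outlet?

Stoichiometric O₂ = 2 × 41.9 = 83.8 mol/s; O₂ fed = 83.8 × 1.537 = 128.8 mol/s.
N₂ fed = 128.8 × 79/21 = 484.5 mol/s.
Fuel reacted = 0.857 × 41.9 → ξ = 35.91 mol/s.
Outlet (n = n₀ + ν ξ):
  CH₄: 41.9 − 1(35.91) = 5.992
  O₂: 128.8 − 2(35.91) = 56.98
  N₂: 484.5 (inert)
  CO₂: 0 + 1(35.91) = 35.91
  H₂O: 0 + 2(35.91) = 71.82
Total out = 655.2 mol/s; y_O₂ = 56.98 / 655.2 = 0.08697.

0.087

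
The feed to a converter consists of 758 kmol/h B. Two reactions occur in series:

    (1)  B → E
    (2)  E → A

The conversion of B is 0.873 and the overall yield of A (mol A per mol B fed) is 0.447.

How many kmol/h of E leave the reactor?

Conversion of B: B consumed = 1ξ₁ = 0.873 × 758 → ξ₁ = 661.7 kmol/h.
Yield of A: 1ξ₂ / 758 = 0.447 → ξ₂ = 338.8 kmol/h.
Outlet amounts (n = n₀ + Σ ν·ξ):
  B: 758 − 1(661.7) = 96.27
  E: 0 + 1(661.7) − 1(338.8) = 322.9
  A: 0 + 1(338.8) = 338.8

323 kmol/h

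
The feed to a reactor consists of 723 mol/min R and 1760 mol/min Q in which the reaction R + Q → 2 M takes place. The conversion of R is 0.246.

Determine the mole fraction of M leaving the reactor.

R reacted = 0.246 × 723 = 177.9 mol/min; ν_R = −1, so ξ = 177.9/1 = 177.9 mol/min.
Outlet amounts (n = n₀ + ν ξ):
  R: 723 − 1(177.9) = 545.1
  Q: 1760 − 1(177.9) = 1582
  M: 0 + 2(177.9) = 355.7
Total out = 2483 mol/min; y_M = 355.7 / 2483 = 0.1433.

0.143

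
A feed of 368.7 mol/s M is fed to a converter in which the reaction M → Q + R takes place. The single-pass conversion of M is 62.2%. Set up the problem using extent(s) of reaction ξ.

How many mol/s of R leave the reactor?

229 mol/s

M reacted = 0.622 × 368.7 = 229.3 mol/s; ν_M = −1, so ξ = 229.3/1 = 229.3 mol/s.
Outlet amounts (n = n₀ + ν ξ):
  M: 368.7 − 1(229.3) = 139.4
  Q: 0 + 1(229.3) = 229.3
  R: 0 + 1(229.3) = 229.3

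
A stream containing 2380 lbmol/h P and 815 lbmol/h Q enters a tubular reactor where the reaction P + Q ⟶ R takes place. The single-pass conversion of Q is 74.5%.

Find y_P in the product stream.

Q reacted = 0.745 × 815 = 607.2 lbmol/h; ν_Q = −1, so ξ = 607.2/1 = 607.2 lbmol/h.
Outlet amounts (n = n₀ + ν ξ):
  P: 2380 − 1(607.2) = 1773
  Q: 815 − 1(607.2) = 207.8
  R: 0 + 1(607.2) = 607.2
Total out = 2588 lbmol/h; y_P = 1773 / 2588 = 0.6851.

0.685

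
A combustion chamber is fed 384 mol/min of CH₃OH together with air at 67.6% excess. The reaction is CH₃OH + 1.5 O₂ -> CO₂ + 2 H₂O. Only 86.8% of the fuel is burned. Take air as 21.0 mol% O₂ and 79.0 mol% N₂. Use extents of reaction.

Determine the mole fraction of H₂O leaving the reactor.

Stoichiometric O₂ = 1.5 × 384 = 576 mol/min; O₂ fed = 576 × 1.676 = 965.4 mol/min.
N₂ fed = 965.4 × 79/21 = 3632 mol/min.
Fuel reacted = 0.868 × 384 → ξ = 333.3 mol/min.
Outlet (n = n₀ + ν ξ):
  CH₃OH: 384 − 1(333.3) = 50.69
  O₂: 965.4 − 1.5(333.3) = 465.4
  N₂: 3632 (inert)
  CO₂: 0 + 1(333.3) = 333.3
  H₂O: 0 + 2(333.3) = 666.6
Total out = 5148 mol/min; y_H₂O = 666.6 / 5148 = 0.1295.

0.129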